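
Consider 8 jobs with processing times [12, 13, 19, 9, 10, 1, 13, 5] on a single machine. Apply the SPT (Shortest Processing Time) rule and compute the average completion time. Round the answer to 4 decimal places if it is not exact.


Sort jobs by processing time (SPT order): [1, 5, 9, 10, 12, 13, 13, 19]
Compute completion times sequentially:
  Job 1: processing = 1, completes at 1
  Job 2: processing = 5, completes at 6
  Job 3: processing = 9, completes at 15
  Job 4: processing = 10, completes at 25
  Job 5: processing = 12, completes at 37
  Job 6: processing = 13, completes at 50
  Job 7: processing = 13, completes at 63
  Job 8: processing = 19, completes at 82
Sum of completion times = 279
Average completion time = 279/8 = 34.875

34.875


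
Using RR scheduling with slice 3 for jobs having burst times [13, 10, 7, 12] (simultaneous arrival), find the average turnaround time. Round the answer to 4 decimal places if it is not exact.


Time quantum = 3
Execution trace:
  J1 runs 3 units, time = 3
  J2 runs 3 units, time = 6
  J3 runs 3 units, time = 9
  J4 runs 3 units, time = 12
  J1 runs 3 units, time = 15
  J2 runs 3 units, time = 18
  J3 runs 3 units, time = 21
  J4 runs 3 units, time = 24
  J1 runs 3 units, time = 27
  J2 runs 3 units, time = 30
  J3 runs 1 units, time = 31
  J4 runs 3 units, time = 34
  J1 runs 3 units, time = 37
  J2 runs 1 units, time = 38
  J4 runs 3 units, time = 41
  J1 runs 1 units, time = 42
Finish times: [42, 38, 31, 41]
Average turnaround = 152/4 = 38.0

38.0


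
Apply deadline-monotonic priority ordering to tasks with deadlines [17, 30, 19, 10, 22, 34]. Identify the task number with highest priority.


Sort tasks by relative deadline (ascending):
  Task 4: deadline = 10
  Task 1: deadline = 17
  Task 3: deadline = 19
  Task 5: deadline = 22
  Task 2: deadline = 30
  Task 6: deadline = 34
Priority order (highest first): [4, 1, 3, 5, 2, 6]
Highest priority task = 4

4


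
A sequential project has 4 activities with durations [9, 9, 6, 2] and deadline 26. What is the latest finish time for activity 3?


LF(activity 3) = deadline - sum of successor durations
Successors: activities 4 through 4 with durations [2]
Sum of successor durations = 2
LF = 26 - 2 = 24

24


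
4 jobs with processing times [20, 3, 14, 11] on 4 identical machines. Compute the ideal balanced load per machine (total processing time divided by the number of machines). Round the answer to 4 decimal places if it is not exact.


Total processing time = 20 + 3 + 14 + 11 = 48
Number of machines = 4
Ideal balanced load = 48 / 4 = 12.0

12.0


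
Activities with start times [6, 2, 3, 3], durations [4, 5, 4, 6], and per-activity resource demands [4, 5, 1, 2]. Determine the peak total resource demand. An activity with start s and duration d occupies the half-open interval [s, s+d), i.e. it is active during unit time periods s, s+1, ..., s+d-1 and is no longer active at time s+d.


Each activity i is active on [start_i, start_i + duration_i).
Compute total resource usage per time slot:
  t=0: active resources = [], total = 0
  t=1: active resources = [], total = 0
  t=2: active resources = [5], total = 5
  t=3: active resources = [5, 1, 2], total = 8
  t=4: active resources = [5, 1, 2], total = 8
  t=5: active resources = [5, 1, 2], total = 8
  t=6: active resources = [4, 5, 1, 2], total = 12
  t=7: active resources = [4, 2], total = 6
  t=8: active resources = [4, 2], total = 6
  t=9: active resources = [4], total = 4
Peak resource demand = 12

12


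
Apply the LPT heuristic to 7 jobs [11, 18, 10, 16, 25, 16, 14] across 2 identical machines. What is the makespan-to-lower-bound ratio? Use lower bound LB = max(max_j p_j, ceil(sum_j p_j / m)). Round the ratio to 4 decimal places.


LPT order: [25, 18, 16, 16, 14, 11, 10]
Machine loads after assignment: [52, 58]
LPT makespan = 58
Lower bound = max(max_job, ceil(total/2)) = max(25, 55) = 55
Ratio = 58 / 55 = 1.0545

1.0545


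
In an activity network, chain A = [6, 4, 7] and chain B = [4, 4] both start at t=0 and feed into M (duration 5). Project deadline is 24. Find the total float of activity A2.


Forward pass: ES(A2) = sum of predecessors on chain A = 6
EF = ES + duration = 6 + 4 = 10
Backward pass: LF(M) = deadline = 24; LS(M) = 24 - 5 = 19
LF(A2) = LS(M) - sum(successors on chain A) = 19 - 7 = 12
LS = LF - duration = 12 - 4 = 8
Total float = LS - ES = 8 - 6 = 2

2


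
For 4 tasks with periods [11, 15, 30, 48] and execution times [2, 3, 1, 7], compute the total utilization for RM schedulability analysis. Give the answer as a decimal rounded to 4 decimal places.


Compute individual utilizations (exact fractions):
  Task 1: C/T = 2/11 (approx. 0.1818)
  Task 2: C/T = 3/15 = 1/5 (approx. 0.2)
  Task 3: C/T = 1/30 (approx. 0.0333)
  Task 4: C/T = 7/48 (approx. 0.1458)
Total utilization U = 2/11 + 1/5 + 1/30 + 7/48 = 1481/2640
Rounded to 4 decimal places: U = 0.5610
RM (Liu & Layland) bound for 4 tasks = 0.756828; compare with U = 1481/2640 (approx. 0.560985)
U <= bound, so schedulable by RM sufficient condition.

0.5610


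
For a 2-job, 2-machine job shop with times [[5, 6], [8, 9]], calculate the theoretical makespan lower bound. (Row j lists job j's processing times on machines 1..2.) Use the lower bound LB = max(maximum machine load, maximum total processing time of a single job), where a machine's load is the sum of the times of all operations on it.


Machine loads:
  Machine 1: 5 + 8 = 13
  Machine 2: 6 + 9 = 15
Max machine load = 15
Job totals:
  Job 1: 11
  Job 2: 17
Max job total = 17
Lower bound = max(15, 17) = 17

17


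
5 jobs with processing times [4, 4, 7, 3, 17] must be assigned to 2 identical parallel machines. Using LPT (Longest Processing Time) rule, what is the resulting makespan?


Sort jobs in decreasing order (LPT): [17, 7, 4, 4, 3]
Assign each job to the least loaded machine:
  Machine 1: jobs [17], load = 17
  Machine 2: jobs [7, 4, 4, 3], load = 18
Makespan = max load = 18

18


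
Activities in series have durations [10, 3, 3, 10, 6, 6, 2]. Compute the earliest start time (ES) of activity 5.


Activity 5 starts after activities 1 through 4 complete.
Predecessor durations: [10, 3, 3, 10]
ES = 10 + 3 + 3 + 10 = 26

26


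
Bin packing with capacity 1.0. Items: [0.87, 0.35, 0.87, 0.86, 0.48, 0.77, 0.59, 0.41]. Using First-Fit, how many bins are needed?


Place items sequentially using First-Fit:
  Item 0.87 -> new Bin 1
  Item 0.35 -> new Bin 2
  Item 0.87 -> new Bin 3
  Item 0.86 -> new Bin 4
  Item 0.48 -> Bin 2 (now 0.83)
  Item 0.77 -> new Bin 5
  Item 0.59 -> new Bin 6
  Item 0.41 -> Bin 6 (now 1.0)
Total bins used = 6

6


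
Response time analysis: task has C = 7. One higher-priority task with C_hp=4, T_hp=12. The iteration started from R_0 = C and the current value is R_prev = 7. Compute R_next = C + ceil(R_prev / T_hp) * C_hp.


R_next = C + ceil(R_prev / T_hp) * C_hp
ceil(7 / 12) = ceil(0.5833) = 1
Interference = 1 * 4 = 4
R_next = 7 + 4 = 11

11


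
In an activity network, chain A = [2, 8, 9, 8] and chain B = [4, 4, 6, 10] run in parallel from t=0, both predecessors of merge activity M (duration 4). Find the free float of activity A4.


ES(A4) = sum of predecessors on chain A = 19
EF(A4) = ES + duration = 19 + 8 = 27
Successor of A4 is M. ES(M) = max(sum(A), sum(B)) = max(27, 24) = 27
Free float = ES(successor) - EF(current) = 27 - 27 = 0

0


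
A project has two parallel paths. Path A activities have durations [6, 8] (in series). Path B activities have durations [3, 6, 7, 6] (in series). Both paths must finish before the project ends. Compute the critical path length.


Path A total = 6 + 8 = 14
Path B total = 3 + 6 + 7 + 6 = 22
Critical path = longest path = max(14, 22) = 22

22


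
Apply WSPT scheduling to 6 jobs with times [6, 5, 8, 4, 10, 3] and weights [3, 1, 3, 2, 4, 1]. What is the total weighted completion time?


Compute p/w ratios and sort ascending (WSPT): [(6, 3), (4, 2), (10, 4), (8, 3), (3, 1), (5, 1)]
Compute weighted completion times:
  Job (p=6,w=3): C=6, w*C=3*6=18
  Job (p=4,w=2): C=10, w*C=2*10=20
  Job (p=10,w=4): C=20, w*C=4*20=80
  Job (p=8,w=3): C=28, w*C=3*28=84
  Job (p=3,w=1): C=31, w*C=1*31=31
  Job (p=5,w=1): C=36, w*C=1*36=36
Total weighted completion time = 269

269


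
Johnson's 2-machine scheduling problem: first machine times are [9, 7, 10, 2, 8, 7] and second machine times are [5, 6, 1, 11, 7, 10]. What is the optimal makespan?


Apply Johnson's rule:
  Group 1 (a <= b): [(4, 2, 11), (6, 7, 10)]
  Group 2 (a > b): [(5, 8, 7), (2, 7, 6), (1, 9, 5), (3, 10, 1)]
Optimal job order: [4, 6, 5, 2, 1, 3]
Schedule:
  Job 4: M1 done at 2, M2 done at 13
  Job 6: M1 done at 9, M2 done at 23
  Job 5: M1 done at 17, M2 done at 30
  Job 2: M1 done at 24, M2 done at 36
  Job 1: M1 done at 33, M2 done at 41
  Job 3: M1 done at 43, M2 done at 44
Makespan = 44

44


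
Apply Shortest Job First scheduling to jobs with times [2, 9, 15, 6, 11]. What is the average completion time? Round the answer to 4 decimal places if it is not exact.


SJF order (ascending): [2, 6, 9, 11, 15]
Completion times:
  Job 1: burst=2, C=2
  Job 2: burst=6, C=8
  Job 3: burst=9, C=17
  Job 4: burst=11, C=28
  Job 5: burst=15, C=43
Average completion = 98/5 = 19.6

19.6


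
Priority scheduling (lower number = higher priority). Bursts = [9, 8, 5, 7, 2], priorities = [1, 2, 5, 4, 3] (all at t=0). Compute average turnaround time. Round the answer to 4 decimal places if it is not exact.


Sort by priority (ascending = highest first):
Order: [(1, 9), (2, 8), (3, 2), (4, 7), (5, 5)]
Completion times:
  Priority 1, burst=9, C=9
  Priority 2, burst=8, C=17
  Priority 3, burst=2, C=19
  Priority 4, burst=7, C=26
  Priority 5, burst=5, C=31
Average turnaround = 102/5 = 20.4

20.4


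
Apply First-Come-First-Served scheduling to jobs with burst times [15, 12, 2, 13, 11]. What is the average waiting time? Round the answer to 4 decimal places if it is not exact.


FCFS order (as given): [15, 12, 2, 13, 11]
Waiting times:
  Job 1: wait = 0
  Job 2: wait = 15
  Job 3: wait = 27
  Job 4: wait = 29
  Job 5: wait = 42
Sum of waiting times = 113
Average waiting time = 113/5 = 22.6

22.6


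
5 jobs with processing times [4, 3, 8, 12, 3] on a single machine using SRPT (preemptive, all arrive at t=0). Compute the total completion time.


Since all jobs arrive at t=0, SRPT equals SPT ordering.
SPT order: [3, 3, 4, 8, 12]
Completion times:
  Job 1: p=3, C=3
  Job 2: p=3, C=6
  Job 3: p=4, C=10
  Job 4: p=8, C=18
  Job 5: p=12, C=30
Total completion time = 3 + 6 + 10 + 18 + 30 = 67

67


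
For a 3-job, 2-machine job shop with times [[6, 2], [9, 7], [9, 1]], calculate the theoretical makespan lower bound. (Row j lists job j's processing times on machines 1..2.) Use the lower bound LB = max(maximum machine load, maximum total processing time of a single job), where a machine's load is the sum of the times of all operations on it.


Machine loads:
  Machine 1: 6 + 9 + 9 = 24
  Machine 2: 2 + 7 + 1 = 10
Max machine load = 24
Job totals:
  Job 1: 8
  Job 2: 16
  Job 3: 10
Max job total = 16
Lower bound = max(24, 16) = 24

24


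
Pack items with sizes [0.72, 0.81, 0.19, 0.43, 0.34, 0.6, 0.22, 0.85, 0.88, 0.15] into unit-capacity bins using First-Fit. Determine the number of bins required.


Place items sequentially using First-Fit:
  Item 0.72 -> new Bin 1
  Item 0.81 -> new Bin 2
  Item 0.19 -> Bin 1 (now 0.91)
  Item 0.43 -> new Bin 3
  Item 0.34 -> Bin 3 (now 0.77)
  Item 0.6 -> new Bin 4
  Item 0.22 -> Bin 3 (now 0.99)
  Item 0.85 -> new Bin 5
  Item 0.88 -> new Bin 6
  Item 0.15 -> Bin 2 (now 0.96)
Total bins used = 6

6


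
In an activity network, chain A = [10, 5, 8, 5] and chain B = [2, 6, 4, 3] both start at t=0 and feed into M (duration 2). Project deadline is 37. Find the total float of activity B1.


Forward pass: ES(B1) = sum of predecessors on chain B = 0
EF = ES + duration = 0 + 2 = 2
Backward pass: LF(M) = deadline = 37; LS(M) = 37 - 2 = 35
LF(B1) = LS(M) - sum(successors on chain B) = 35 - 13 = 22
LS = LF - duration = 22 - 2 = 20
Total float = LS - ES = 20 - 0 = 20

20


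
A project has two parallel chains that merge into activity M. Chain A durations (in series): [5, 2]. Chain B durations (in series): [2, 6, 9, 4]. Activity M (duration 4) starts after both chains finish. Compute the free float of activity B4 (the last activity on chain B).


ES(B4) = sum of predecessors on chain B = 17
EF(B4) = ES + duration = 17 + 4 = 21
Successor of B4 is M. ES(M) = max(sum(A), sum(B)) = max(7, 21) = 21
Free float = ES(successor) - EF(current) = 21 - 21 = 0

0


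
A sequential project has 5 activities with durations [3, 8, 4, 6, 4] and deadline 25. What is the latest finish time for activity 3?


LF(activity 3) = deadline - sum of successor durations
Successors: activities 4 through 5 with durations [6, 4]
Sum of successor durations = 10
LF = 25 - 10 = 15

15


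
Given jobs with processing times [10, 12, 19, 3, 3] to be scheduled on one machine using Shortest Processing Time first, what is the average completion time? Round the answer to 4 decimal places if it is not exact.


Sort jobs by processing time (SPT order): [3, 3, 10, 12, 19]
Compute completion times sequentially:
  Job 1: processing = 3, completes at 3
  Job 2: processing = 3, completes at 6
  Job 3: processing = 10, completes at 16
  Job 4: processing = 12, completes at 28
  Job 5: processing = 19, completes at 47
Sum of completion times = 100
Average completion time = 100/5 = 20.0

20.0


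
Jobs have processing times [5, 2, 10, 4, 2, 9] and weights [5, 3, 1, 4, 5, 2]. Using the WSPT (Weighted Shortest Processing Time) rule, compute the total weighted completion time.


Compute p/w ratios and sort ascending (WSPT): [(2, 5), (2, 3), (5, 5), (4, 4), (9, 2), (10, 1)]
Compute weighted completion times:
  Job (p=2,w=5): C=2, w*C=5*2=10
  Job (p=2,w=3): C=4, w*C=3*4=12
  Job (p=5,w=5): C=9, w*C=5*9=45
  Job (p=4,w=4): C=13, w*C=4*13=52
  Job (p=9,w=2): C=22, w*C=2*22=44
  Job (p=10,w=1): C=32, w*C=1*32=32
Total weighted completion time = 195

195


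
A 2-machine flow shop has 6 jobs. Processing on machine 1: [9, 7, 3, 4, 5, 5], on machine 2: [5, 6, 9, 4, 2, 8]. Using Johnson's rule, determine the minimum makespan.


Apply Johnson's rule:
  Group 1 (a <= b): [(3, 3, 9), (4, 4, 4), (6, 5, 8)]
  Group 2 (a > b): [(2, 7, 6), (1, 9, 5), (5, 5, 2)]
Optimal job order: [3, 4, 6, 2, 1, 5]
Schedule:
  Job 3: M1 done at 3, M2 done at 12
  Job 4: M1 done at 7, M2 done at 16
  Job 6: M1 done at 12, M2 done at 24
  Job 2: M1 done at 19, M2 done at 30
  Job 1: M1 done at 28, M2 done at 35
  Job 5: M1 done at 33, M2 done at 37
Makespan = 37

37


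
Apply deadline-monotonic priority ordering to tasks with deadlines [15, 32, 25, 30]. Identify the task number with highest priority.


Sort tasks by relative deadline (ascending):
  Task 1: deadline = 15
  Task 3: deadline = 25
  Task 4: deadline = 30
  Task 2: deadline = 32
Priority order (highest first): [1, 3, 4, 2]
Highest priority task = 1

1


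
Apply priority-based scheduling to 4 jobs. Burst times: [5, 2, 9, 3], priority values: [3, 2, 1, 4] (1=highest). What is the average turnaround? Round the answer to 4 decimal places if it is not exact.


Sort by priority (ascending = highest first):
Order: [(1, 9), (2, 2), (3, 5), (4, 3)]
Completion times:
  Priority 1, burst=9, C=9
  Priority 2, burst=2, C=11
  Priority 3, burst=5, C=16
  Priority 4, burst=3, C=19
Average turnaround = 55/4 = 13.75

13.75


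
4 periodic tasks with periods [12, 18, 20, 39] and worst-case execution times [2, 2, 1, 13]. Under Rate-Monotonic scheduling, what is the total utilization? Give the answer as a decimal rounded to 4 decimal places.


Compute individual utilizations (exact fractions):
  Task 1: C/T = 2/12 = 1/6 (approx. 0.1667)
  Task 2: C/T = 2/18 = 1/9 (approx. 0.1111)
  Task 3: C/T = 1/20 (approx. 0.05)
  Task 4: C/T = 13/39 = 1/3 (approx. 0.3333)
Total utilization U = 1/6 + 1/9 + 1/20 + 1/3 = 119/180
Rounded to 4 decimal places: U = 0.6611
RM (Liu & Layland) bound for 4 tasks = 0.756828; compare with U = 119/180 (approx. 0.661111)
U <= bound, so schedulable by RM sufficient condition.

0.6611


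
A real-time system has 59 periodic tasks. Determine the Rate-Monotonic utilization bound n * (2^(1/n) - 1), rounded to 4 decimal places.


Compute 2^(1/59) = 1.0118175391
Subtract 1: 1.0118175391 - 1 = 0.0118175391
Multiply by n: 59 * 0.0118175391 = 0.6972348069
Round to 4 dp: 0.6972

0.6972


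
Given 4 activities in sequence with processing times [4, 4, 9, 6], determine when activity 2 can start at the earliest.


Activity 2 starts after activities 1 through 1 complete.
Predecessor durations: [4]
ES = 4 = 4

4


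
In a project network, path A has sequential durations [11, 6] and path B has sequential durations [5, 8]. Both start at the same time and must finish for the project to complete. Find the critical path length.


Path A total = 11 + 6 = 17
Path B total = 5 + 8 = 13
Critical path = longest path = max(17, 13) = 17

17


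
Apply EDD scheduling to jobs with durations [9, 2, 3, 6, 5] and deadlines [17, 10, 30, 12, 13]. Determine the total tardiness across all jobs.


Sort by due date (EDD order): [(2, 10), (6, 12), (5, 13), (9, 17), (3, 30)]
Compute completion times and tardiness:
  Job 1: p=2, d=10, C=2, tardiness=max(0,2-10)=0
  Job 2: p=6, d=12, C=8, tardiness=max(0,8-12)=0
  Job 3: p=5, d=13, C=13, tardiness=max(0,13-13)=0
  Job 4: p=9, d=17, C=22, tardiness=max(0,22-17)=5
  Job 5: p=3, d=30, C=25, tardiness=max(0,25-30)=0
Total tardiness = 5

5


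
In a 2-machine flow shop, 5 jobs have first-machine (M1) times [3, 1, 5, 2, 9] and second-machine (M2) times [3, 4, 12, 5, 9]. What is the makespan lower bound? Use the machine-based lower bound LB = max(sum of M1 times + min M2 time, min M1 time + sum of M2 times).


LB1 = sum(M1 times) + min(M2 times) = 20 + 3 = 23
LB2 = min(M1 times) + sum(M2 times) = 1 + 33 = 34
Lower bound = max(LB1, LB2) = max(23, 34) = 34

34


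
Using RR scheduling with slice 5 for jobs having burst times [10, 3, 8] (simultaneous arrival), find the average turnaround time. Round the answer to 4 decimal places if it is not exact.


Time quantum = 5
Execution trace:
  J1 runs 5 units, time = 5
  J2 runs 3 units, time = 8
  J3 runs 5 units, time = 13
  J1 runs 5 units, time = 18
  J3 runs 3 units, time = 21
Finish times: [18, 8, 21]
Average turnaround = 47/3 = 15.6667

15.6667


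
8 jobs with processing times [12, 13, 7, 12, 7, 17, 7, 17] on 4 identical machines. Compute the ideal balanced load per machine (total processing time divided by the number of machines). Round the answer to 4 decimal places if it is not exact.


Total processing time = 12 + 13 + 7 + 12 + 7 + 17 + 7 + 17 = 92
Number of machines = 4
Ideal balanced load = 92 / 4 = 23.0

23.0


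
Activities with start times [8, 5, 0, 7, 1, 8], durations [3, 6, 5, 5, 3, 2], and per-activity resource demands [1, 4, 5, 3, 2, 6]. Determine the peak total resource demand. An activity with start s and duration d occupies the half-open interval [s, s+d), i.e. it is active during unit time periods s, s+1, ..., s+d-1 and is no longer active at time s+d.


Each activity i is active on [start_i, start_i + duration_i).
Compute total resource usage per time slot:
  t=0: active resources = [5], total = 5
  t=1: active resources = [5, 2], total = 7
  t=2: active resources = [5, 2], total = 7
  t=3: active resources = [5, 2], total = 7
  t=4: active resources = [5], total = 5
  t=5: active resources = [4], total = 4
  t=6: active resources = [4], total = 4
  t=7: active resources = [4, 3], total = 7
  t=8: active resources = [1, 4, 3, 6], total = 14
  t=9: active resources = [1, 4, 3, 6], total = 14
  t=10: active resources = [1, 4, 3], total = 8
  t=11: active resources = [3], total = 3
Peak resource demand = 14

14


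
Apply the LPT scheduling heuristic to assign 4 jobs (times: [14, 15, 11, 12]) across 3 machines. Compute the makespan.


Sort jobs in decreasing order (LPT): [15, 14, 12, 11]
Assign each job to the least loaded machine:
  Machine 1: jobs [15], load = 15
  Machine 2: jobs [14], load = 14
  Machine 3: jobs [12, 11], load = 23
Makespan = max load = 23

23


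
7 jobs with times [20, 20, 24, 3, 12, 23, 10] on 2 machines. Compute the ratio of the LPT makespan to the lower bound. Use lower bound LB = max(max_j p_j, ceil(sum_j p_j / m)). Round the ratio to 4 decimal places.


LPT order: [24, 23, 20, 20, 12, 10, 3]
Machine loads after assignment: [57, 55]
LPT makespan = 57
Lower bound = max(max_job, ceil(total/2)) = max(24, 56) = 56
Ratio = 57 / 56 = 1.0179

1.0179


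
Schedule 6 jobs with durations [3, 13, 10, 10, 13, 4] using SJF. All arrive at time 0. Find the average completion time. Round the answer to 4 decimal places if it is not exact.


SJF order (ascending): [3, 4, 10, 10, 13, 13]
Completion times:
  Job 1: burst=3, C=3
  Job 2: burst=4, C=7
  Job 3: burst=10, C=17
  Job 4: burst=10, C=27
  Job 5: burst=13, C=40
  Job 6: burst=13, C=53
Average completion = 147/6 = 24.5

24.5


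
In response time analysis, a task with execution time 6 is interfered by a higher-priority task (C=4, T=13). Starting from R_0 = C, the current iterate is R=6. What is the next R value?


R_next = C + ceil(R_prev / T_hp) * C_hp
ceil(6 / 13) = ceil(0.4615) = 1
Interference = 1 * 4 = 4
R_next = 6 + 4 = 10

10


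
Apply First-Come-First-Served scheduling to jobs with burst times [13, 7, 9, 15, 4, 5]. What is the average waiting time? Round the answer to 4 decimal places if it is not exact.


FCFS order (as given): [13, 7, 9, 15, 4, 5]
Waiting times:
  Job 1: wait = 0
  Job 2: wait = 13
  Job 3: wait = 20
  Job 4: wait = 29
  Job 5: wait = 44
  Job 6: wait = 48
Sum of waiting times = 154
Average waiting time = 154/6 = 25.6667

25.6667


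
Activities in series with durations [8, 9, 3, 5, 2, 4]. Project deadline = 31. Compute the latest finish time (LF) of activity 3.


LF(activity 3) = deadline - sum of successor durations
Successors: activities 4 through 6 with durations [5, 2, 4]
Sum of successor durations = 11
LF = 31 - 11 = 20

20


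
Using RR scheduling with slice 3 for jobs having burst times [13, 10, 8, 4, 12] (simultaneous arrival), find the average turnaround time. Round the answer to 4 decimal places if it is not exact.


Time quantum = 3
Execution trace:
  J1 runs 3 units, time = 3
  J2 runs 3 units, time = 6
  J3 runs 3 units, time = 9
  J4 runs 3 units, time = 12
  J5 runs 3 units, time = 15
  J1 runs 3 units, time = 18
  J2 runs 3 units, time = 21
  J3 runs 3 units, time = 24
  J4 runs 1 units, time = 25
  J5 runs 3 units, time = 28
  J1 runs 3 units, time = 31
  J2 runs 3 units, time = 34
  J3 runs 2 units, time = 36
  J5 runs 3 units, time = 39
  J1 runs 3 units, time = 42
  J2 runs 1 units, time = 43
  J5 runs 3 units, time = 46
  J1 runs 1 units, time = 47
Finish times: [47, 43, 36, 25, 46]
Average turnaround = 197/5 = 39.4

39.4


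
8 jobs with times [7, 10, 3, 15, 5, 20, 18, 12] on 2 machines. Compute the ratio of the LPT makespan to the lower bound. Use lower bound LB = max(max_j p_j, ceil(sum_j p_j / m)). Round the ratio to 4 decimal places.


LPT order: [20, 18, 15, 12, 10, 7, 5, 3]
Machine loads after assignment: [45, 45]
LPT makespan = 45
Lower bound = max(max_job, ceil(total/2)) = max(20, 45) = 45
Ratio = 45 / 45 = 1.0

1.0


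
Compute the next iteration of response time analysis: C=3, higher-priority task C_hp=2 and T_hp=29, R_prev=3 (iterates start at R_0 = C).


R_next = C + ceil(R_prev / T_hp) * C_hp
ceil(3 / 29) = ceil(0.1034) = 1
Interference = 1 * 2 = 2
R_next = 3 + 2 = 5

5


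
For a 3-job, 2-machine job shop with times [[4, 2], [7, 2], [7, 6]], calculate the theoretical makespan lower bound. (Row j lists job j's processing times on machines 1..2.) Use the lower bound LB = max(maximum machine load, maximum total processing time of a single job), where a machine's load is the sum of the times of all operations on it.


Machine loads:
  Machine 1: 4 + 7 + 7 = 18
  Machine 2: 2 + 2 + 6 = 10
Max machine load = 18
Job totals:
  Job 1: 6
  Job 2: 9
  Job 3: 13
Max job total = 13
Lower bound = max(18, 13) = 18

18


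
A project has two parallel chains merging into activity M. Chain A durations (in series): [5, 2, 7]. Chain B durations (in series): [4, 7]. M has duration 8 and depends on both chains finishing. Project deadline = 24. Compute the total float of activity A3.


Forward pass: ES(A3) = sum of predecessors on chain A = 7
EF = ES + duration = 7 + 7 = 14
Backward pass: LF(M) = deadline = 24; LS(M) = 24 - 8 = 16
LF(A3) = LS(M) - sum(successors on chain A) = 16 - 0 = 16
LS = LF - duration = 16 - 7 = 9
Total float = LS - ES = 9 - 7 = 2

2


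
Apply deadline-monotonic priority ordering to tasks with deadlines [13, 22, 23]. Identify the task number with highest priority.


Sort tasks by relative deadline (ascending):
  Task 1: deadline = 13
  Task 2: deadline = 22
  Task 3: deadline = 23
Priority order (highest first): [1, 2, 3]
Highest priority task = 1

1


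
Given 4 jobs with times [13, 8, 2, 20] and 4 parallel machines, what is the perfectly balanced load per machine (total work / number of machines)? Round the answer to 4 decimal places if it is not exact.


Total processing time = 13 + 8 + 2 + 20 = 43
Number of machines = 4
Ideal balanced load = 43 / 4 = 10.75

10.75


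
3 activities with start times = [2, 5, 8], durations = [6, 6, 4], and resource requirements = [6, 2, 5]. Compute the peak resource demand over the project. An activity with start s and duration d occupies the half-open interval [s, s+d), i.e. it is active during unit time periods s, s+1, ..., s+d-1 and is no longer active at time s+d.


Each activity i is active on [start_i, start_i + duration_i).
Compute total resource usage per time slot:
  t=0: active resources = [], total = 0
  t=1: active resources = [], total = 0
  t=2: active resources = [6], total = 6
  t=3: active resources = [6], total = 6
  t=4: active resources = [6], total = 6
  t=5: active resources = [6, 2], total = 8
  t=6: active resources = [6, 2], total = 8
  t=7: active resources = [6, 2], total = 8
  t=8: active resources = [2, 5], total = 7
  t=9: active resources = [2, 5], total = 7
  t=10: active resources = [2, 5], total = 7
  t=11: active resources = [5], total = 5
Peak resource demand = 8

8


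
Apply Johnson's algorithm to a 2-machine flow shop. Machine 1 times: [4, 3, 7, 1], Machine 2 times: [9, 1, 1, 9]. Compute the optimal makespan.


Apply Johnson's rule:
  Group 1 (a <= b): [(4, 1, 9), (1, 4, 9)]
  Group 2 (a > b): [(2, 3, 1), (3, 7, 1)]
Optimal job order: [4, 1, 2, 3]
Schedule:
  Job 4: M1 done at 1, M2 done at 10
  Job 1: M1 done at 5, M2 done at 19
  Job 2: M1 done at 8, M2 done at 20
  Job 3: M1 done at 15, M2 done at 21
Makespan = 21

21


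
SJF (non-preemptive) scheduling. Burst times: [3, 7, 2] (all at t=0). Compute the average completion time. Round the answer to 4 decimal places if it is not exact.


SJF order (ascending): [2, 3, 7]
Completion times:
  Job 1: burst=2, C=2
  Job 2: burst=3, C=5
  Job 3: burst=7, C=12
Average completion = 19/3 = 6.3333

6.3333


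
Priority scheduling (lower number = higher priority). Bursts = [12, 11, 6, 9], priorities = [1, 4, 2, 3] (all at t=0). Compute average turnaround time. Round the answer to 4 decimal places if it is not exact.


Sort by priority (ascending = highest first):
Order: [(1, 12), (2, 6), (3, 9), (4, 11)]
Completion times:
  Priority 1, burst=12, C=12
  Priority 2, burst=6, C=18
  Priority 3, burst=9, C=27
  Priority 4, burst=11, C=38
Average turnaround = 95/4 = 23.75

23.75


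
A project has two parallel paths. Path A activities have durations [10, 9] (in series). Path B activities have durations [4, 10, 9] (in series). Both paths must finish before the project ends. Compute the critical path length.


Path A total = 10 + 9 = 19
Path B total = 4 + 10 + 9 = 23
Critical path = longest path = max(19, 23) = 23

23


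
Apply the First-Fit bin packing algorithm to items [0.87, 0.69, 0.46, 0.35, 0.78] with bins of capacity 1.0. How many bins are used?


Place items sequentially using First-Fit:
  Item 0.87 -> new Bin 1
  Item 0.69 -> new Bin 2
  Item 0.46 -> new Bin 3
  Item 0.35 -> Bin 3 (now 0.81)
  Item 0.78 -> new Bin 4
Total bins used = 4

4


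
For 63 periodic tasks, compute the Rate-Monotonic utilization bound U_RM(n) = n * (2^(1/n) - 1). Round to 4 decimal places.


Compute 2^(1/63) = 1.0110630845
Subtract 1: 1.0110630845 - 1 = 0.0110630845
Multiply by n: 63 * 0.0110630845 = 0.6969743235
Round to 4 dp: 0.6970

0.6970


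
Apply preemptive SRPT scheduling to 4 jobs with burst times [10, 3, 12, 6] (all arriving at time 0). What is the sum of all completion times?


Since all jobs arrive at t=0, SRPT equals SPT ordering.
SPT order: [3, 6, 10, 12]
Completion times:
  Job 1: p=3, C=3
  Job 2: p=6, C=9
  Job 3: p=10, C=19
  Job 4: p=12, C=31
Total completion time = 3 + 9 + 19 + 31 = 62

62


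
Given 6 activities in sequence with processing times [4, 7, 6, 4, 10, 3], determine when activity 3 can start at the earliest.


Activity 3 starts after activities 1 through 2 complete.
Predecessor durations: [4, 7]
ES = 4 + 7 = 11

11


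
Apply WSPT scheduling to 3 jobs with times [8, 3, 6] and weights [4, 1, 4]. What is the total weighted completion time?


Compute p/w ratios and sort ascending (WSPT): [(6, 4), (8, 4), (3, 1)]
Compute weighted completion times:
  Job (p=6,w=4): C=6, w*C=4*6=24
  Job (p=8,w=4): C=14, w*C=4*14=56
  Job (p=3,w=1): C=17, w*C=1*17=17
Total weighted completion time = 97

97


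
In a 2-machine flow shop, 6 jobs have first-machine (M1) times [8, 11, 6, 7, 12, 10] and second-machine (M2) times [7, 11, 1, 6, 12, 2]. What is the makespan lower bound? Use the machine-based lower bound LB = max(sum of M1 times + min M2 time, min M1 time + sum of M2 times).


LB1 = sum(M1 times) + min(M2 times) = 54 + 1 = 55
LB2 = min(M1 times) + sum(M2 times) = 6 + 39 = 45
Lower bound = max(LB1, LB2) = max(55, 45) = 55

55


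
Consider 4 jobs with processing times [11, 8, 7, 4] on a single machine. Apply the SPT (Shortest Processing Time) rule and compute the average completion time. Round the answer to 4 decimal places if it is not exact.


Sort jobs by processing time (SPT order): [4, 7, 8, 11]
Compute completion times sequentially:
  Job 1: processing = 4, completes at 4
  Job 2: processing = 7, completes at 11
  Job 3: processing = 8, completes at 19
  Job 4: processing = 11, completes at 30
Sum of completion times = 64
Average completion time = 64/4 = 16.0

16.0


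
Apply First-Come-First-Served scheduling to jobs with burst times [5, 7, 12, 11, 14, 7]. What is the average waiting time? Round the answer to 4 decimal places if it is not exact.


FCFS order (as given): [5, 7, 12, 11, 14, 7]
Waiting times:
  Job 1: wait = 0
  Job 2: wait = 5
  Job 3: wait = 12
  Job 4: wait = 24
  Job 5: wait = 35
  Job 6: wait = 49
Sum of waiting times = 125
Average waiting time = 125/6 = 20.8333

20.8333


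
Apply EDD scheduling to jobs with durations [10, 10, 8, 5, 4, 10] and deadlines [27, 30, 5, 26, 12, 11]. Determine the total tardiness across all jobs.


Sort by due date (EDD order): [(8, 5), (10, 11), (4, 12), (5, 26), (10, 27), (10, 30)]
Compute completion times and tardiness:
  Job 1: p=8, d=5, C=8, tardiness=max(0,8-5)=3
  Job 2: p=10, d=11, C=18, tardiness=max(0,18-11)=7
  Job 3: p=4, d=12, C=22, tardiness=max(0,22-12)=10
  Job 4: p=5, d=26, C=27, tardiness=max(0,27-26)=1
  Job 5: p=10, d=27, C=37, tardiness=max(0,37-27)=10
  Job 6: p=10, d=30, C=47, tardiness=max(0,47-30)=17
Total tardiness = 48

48


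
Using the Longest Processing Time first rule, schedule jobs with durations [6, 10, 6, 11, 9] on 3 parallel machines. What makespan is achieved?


Sort jobs in decreasing order (LPT): [11, 10, 9, 6, 6]
Assign each job to the least loaded machine:
  Machine 1: jobs [11], load = 11
  Machine 2: jobs [10, 6], load = 16
  Machine 3: jobs [9, 6], load = 15
Makespan = max load = 16

16


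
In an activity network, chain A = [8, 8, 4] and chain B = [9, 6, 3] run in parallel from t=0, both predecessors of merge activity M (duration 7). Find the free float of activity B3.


ES(B3) = sum of predecessors on chain B = 15
EF(B3) = ES + duration = 15 + 3 = 18
Successor of B3 is M. ES(M) = max(sum(A), sum(B)) = max(20, 18) = 20
Free float = ES(successor) - EF(current) = 20 - 18 = 2

2


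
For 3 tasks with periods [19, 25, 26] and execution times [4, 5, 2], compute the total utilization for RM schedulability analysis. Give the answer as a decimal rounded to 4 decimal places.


Compute individual utilizations (exact fractions):
  Task 1: C/T = 4/19 (approx. 0.2105)
  Task 2: C/T = 5/25 = 1/5 (approx. 0.2)
  Task 3: C/T = 2/26 = 1/13 (approx. 0.0769)
Total utilization U = 4/19 + 1/5 + 1/13 = 602/1235
Rounded to 4 decimal places: U = 0.4874
RM (Liu & Layland) bound for 3 tasks = 0.779763; compare with U = 602/1235 (approx. 0.487449)
U <= bound, so schedulable by RM sufficient condition.

0.4874


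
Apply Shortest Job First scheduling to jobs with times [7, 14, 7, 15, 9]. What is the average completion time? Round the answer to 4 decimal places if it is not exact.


SJF order (ascending): [7, 7, 9, 14, 15]
Completion times:
  Job 1: burst=7, C=7
  Job 2: burst=7, C=14
  Job 3: burst=9, C=23
  Job 4: burst=14, C=37
  Job 5: burst=15, C=52
Average completion = 133/5 = 26.6

26.6


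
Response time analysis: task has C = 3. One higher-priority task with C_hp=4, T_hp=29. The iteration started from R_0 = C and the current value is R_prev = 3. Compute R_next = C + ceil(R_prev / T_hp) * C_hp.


R_next = C + ceil(R_prev / T_hp) * C_hp
ceil(3 / 29) = ceil(0.1034) = 1
Interference = 1 * 4 = 4
R_next = 3 + 4 = 7

7


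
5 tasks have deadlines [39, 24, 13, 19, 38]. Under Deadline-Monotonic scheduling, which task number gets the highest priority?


Sort tasks by relative deadline (ascending):
  Task 3: deadline = 13
  Task 4: deadline = 19
  Task 2: deadline = 24
  Task 5: deadline = 38
  Task 1: deadline = 39
Priority order (highest first): [3, 4, 2, 5, 1]
Highest priority task = 3

3


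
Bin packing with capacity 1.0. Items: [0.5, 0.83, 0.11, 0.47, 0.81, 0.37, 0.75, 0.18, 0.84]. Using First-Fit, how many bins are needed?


Place items sequentially using First-Fit:
  Item 0.5 -> new Bin 1
  Item 0.83 -> new Bin 2
  Item 0.11 -> Bin 1 (now 0.61)
  Item 0.47 -> new Bin 3
  Item 0.81 -> new Bin 4
  Item 0.37 -> Bin 1 (now 0.98)
  Item 0.75 -> new Bin 5
  Item 0.18 -> Bin 3 (now 0.65)
  Item 0.84 -> new Bin 6
Total bins used = 6

6


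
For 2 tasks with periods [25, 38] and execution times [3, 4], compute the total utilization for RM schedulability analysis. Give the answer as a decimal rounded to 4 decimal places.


Compute individual utilizations (exact fractions):
  Task 1: C/T = 3/25 (approx. 0.12)
  Task 2: C/T = 4/38 = 2/19 (approx. 0.1053)
Total utilization U = 3/25 + 2/19 = 107/475
Rounded to 4 decimal places: U = 0.2253
RM (Liu & Layland) bound for 2 tasks = 0.828427; compare with U = 107/475 (approx. 0.225263)
U <= bound, so schedulable by RM sufficient condition.

0.2253


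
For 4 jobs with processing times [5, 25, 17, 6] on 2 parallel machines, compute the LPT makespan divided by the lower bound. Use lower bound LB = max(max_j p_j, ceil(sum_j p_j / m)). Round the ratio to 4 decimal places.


LPT order: [25, 17, 6, 5]
Machine loads after assignment: [25, 28]
LPT makespan = 28
Lower bound = max(max_job, ceil(total/2)) = max(25, 27) = 27
Ratio = 28 / 27 = 1.037

1.037


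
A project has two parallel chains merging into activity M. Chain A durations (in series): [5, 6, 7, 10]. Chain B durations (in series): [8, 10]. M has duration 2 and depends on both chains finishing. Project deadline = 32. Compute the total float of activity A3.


Forward pass: ES(A3) = sum of predecessors on chain A = 11
EF = ES + duration = 11 + 7 = 18
Backward pass: LF(M) = deadline = 32; LS(M) = 32 - 2 = 30
LF(A3) = LS(M) - sum(successors on chain A) = 30 - 10 = 20
LS = LF - duration = 20 - 7 = 13
Total float = LS - ES = 13 - 11 = 2

2


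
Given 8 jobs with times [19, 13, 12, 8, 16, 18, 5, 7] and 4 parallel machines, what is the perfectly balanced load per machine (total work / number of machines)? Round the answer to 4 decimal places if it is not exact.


Total processing time = 19 + 13 + 12 + 8 + 16 + 18 + 5 + 7 = 98
Number of machines = 4
Ideal balanced load = 98 / 4 = 24.5

24.5


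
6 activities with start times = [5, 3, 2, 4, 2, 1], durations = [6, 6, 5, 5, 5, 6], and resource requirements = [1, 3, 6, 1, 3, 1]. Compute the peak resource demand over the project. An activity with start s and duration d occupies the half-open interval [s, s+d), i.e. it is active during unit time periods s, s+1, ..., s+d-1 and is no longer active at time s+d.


Each activity i is active on [start_i, start_i + duration_i).
Compute total resource usage per time slot:
  t=0: active resources = [], total = 0
  t=1: active resources = [1], total = 1
  t=2: active resources = [6, 3, 1], total = 10
  t=3: active resources = [3, 6, 3, 1], total = 13
  t=4: active resources = [3, 6, 1, 3, 1], total = 14
  t=5: active resources = [1, 3, 6, 1, 3, 1], total = 15
  t=6: active resources = [1, 3, 6, 1, 3, 1], total = 15
  t=7: active resources = [1, 3, 1], total = 5
  t=8: active resources = [1, 3, 1], total = 5
  t=9: active resources = [1], total = 1
  t=10: active resources = [1], total = 1
Peak resource demand = 15

15


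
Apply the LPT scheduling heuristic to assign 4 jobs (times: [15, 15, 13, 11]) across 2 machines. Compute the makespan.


Sort jobs in decreasing order (LPT): [15, 15, 13, 11]
Assign each job to the least loaded machine:
  Machine 1: jobs [15, 13], load = 28
  Machine 2: jobs [15, 11], load = 26
Makespan = max load = 28

28


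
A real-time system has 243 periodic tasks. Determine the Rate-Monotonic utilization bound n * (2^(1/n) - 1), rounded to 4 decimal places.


Compute 2^(1/243) = 1.0028565297
Subtract 1: 1.0028565297 - 1 = 0.0028565297
Multiply by n: 243 * 0.0028565297 = 0.6941367171
Round to 4 dp: 0.6941

0.6941


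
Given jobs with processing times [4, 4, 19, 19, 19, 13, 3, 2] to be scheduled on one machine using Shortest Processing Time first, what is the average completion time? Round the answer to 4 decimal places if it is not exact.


Sort jobs by processing time (SPT order): [2, 3, 4, 4, 13, 19, 19, 19]
Compute completion times sequentially:
  Job 1: processing = 2, completes at 2
  Job 2: processing = 3, completes at 5
  Job 3: processing = 4, completes at 9
  Job 4: processing = 4, completes at 13
  Job 5: processing = 13, completes at 26
  Job 6: processing = 19, completes at 45
  Job 7: processing = 19, completes at 64
  Job 8: processing = 19, completes at 83
Sum of completion times = 247
Average completion time = 247/8 = 30.875

30.875


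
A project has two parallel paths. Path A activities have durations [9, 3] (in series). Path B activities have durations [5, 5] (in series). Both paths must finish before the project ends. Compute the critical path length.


Path A total = 9 + 3 = 12
Path B total = 5 + 5 = 10
Critical path = longest path = max(12, 10) = 12

12


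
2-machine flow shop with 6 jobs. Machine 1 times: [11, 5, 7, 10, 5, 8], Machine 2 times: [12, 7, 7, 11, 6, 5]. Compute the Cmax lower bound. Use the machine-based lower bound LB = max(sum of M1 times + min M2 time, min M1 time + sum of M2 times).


LB1 = sum(M1 times) + min(M2 times) = 46 + 5 = 51
LB2 = min(M1 times) + sum(M2 times) = 5 + 48 = 53
Lower bound = max(LB1, LB2) = max(51, 53) = 53

53


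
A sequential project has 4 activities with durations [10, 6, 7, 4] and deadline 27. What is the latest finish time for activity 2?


LF(activity 2) = deadline - sum of successor durations
Successors: activities 3 through 4 with durations [7, 4]
Sum of successor durations = 11
LF = 27 - 11 = 16

16
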